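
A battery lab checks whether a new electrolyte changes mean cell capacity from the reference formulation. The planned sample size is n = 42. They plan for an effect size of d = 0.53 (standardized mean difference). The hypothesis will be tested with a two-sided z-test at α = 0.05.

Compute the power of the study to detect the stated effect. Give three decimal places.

Noncentrality parameter: δ = d·√n = 0.53 × √42 = 3.4348
Critical value for a two-sided test at α = 0.05: z_{α/2} = 1.960.
Power = Φ(δ − 1.960) + Φ(−δ − 1.960) = Φ(1.475) + Φ(-5.395) = 0.9299 + 0.0000 = 0.9299.

Power ≈ 0.930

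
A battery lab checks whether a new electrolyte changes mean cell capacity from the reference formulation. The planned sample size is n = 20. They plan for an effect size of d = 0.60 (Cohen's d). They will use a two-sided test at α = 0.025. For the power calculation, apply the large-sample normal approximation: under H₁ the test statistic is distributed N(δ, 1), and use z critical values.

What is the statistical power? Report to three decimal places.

Noncentrality parameter: λ = d·√n = 0.60 × √20 = 2.6833
Critical value for a two-sided test at α = 0.025: z_{α/2} = 2.241.
Power = Φ(λ − 2.241) + Φ(−λ − 2.241) = Φ(0.442) + Φ(-4.925) = 0.6707 + 0.0000 = 0.6707.

Power ≈ 0.671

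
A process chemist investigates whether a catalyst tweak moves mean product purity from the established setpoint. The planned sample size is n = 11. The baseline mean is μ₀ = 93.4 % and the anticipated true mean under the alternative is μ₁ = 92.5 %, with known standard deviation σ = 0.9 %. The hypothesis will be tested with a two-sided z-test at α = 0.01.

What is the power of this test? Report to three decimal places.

Power ≈ 0.771

Standardized effect: d = |μ₁ − μ₀| / σ = |92.5 − 93.4| / 0.9 = 1.0000
Noncentrality parameter: δ = d·√n = 1.0000 × √11 = 3.3166
Two-sided α = 0.01 → critical value z_{0.005} = 2.576.
Power = Φ(δ − 2.576) + Φ(−δ − 2.576) = Φ(0.741) + Φ(-5.892) = 0.7706 + 0.0000 = 0.7706.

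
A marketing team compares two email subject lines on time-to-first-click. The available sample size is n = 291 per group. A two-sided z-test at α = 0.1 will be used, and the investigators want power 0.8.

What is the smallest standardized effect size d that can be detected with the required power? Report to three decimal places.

Required noncentrality: δ = z_{0.05} + z_{0.20} = 1.645 + 0.842 = 2.486.
(Lower-tail contribution to power is negligible for δ > 0.)
δ = d·√(n/2) ⇒ d = δ/√(n/2) = 2.486/√(291/2) = 0.2061.

d ≈ 0.206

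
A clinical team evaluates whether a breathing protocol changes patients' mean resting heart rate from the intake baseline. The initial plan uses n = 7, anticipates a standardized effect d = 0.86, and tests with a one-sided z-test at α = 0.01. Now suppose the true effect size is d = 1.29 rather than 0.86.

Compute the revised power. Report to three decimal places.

Power ≈ 0.861

With d = 1.29: δ = d·√n = 1.29 × √7 = 3.4130. Critical value z_{0.01} = 2.326.
Revised power = Φ(δ − 2.326) = Φ(1.087) = 0.8614.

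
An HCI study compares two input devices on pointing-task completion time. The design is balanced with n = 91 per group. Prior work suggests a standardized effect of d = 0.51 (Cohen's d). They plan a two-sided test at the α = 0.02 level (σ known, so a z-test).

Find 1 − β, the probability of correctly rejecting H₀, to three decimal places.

Power ≈ 0.867

Noncentrality parameter: δ = d·√(n/2) = 0.51 × √(91/2) = 3.4401
Two-sided α = 0.02 → critical value z_{0.01} = 2.326.
Power = Φ(δ − 2.326) + Φ(−δ − 2.326) = Φ(1.114) + Φ(-5.766) = 0.8673 + 0.0000 = 0.8673.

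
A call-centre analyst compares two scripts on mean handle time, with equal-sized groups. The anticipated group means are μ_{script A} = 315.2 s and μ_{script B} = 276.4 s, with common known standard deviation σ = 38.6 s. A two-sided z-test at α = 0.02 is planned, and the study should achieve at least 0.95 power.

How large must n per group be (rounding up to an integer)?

Standardized effect: d = |μ_{script A} − μ_{script B}| / σ = |315.2 − 276.4| / 38.6 = 1.0052
For power 0.95 need Φ(δ − z_{0.01}) = 0.95, so δ = z_{0.01} + z_{0.05} = 2.326 + 1.645 = 3.971.
(Ignoring the negligible lower-tail rejection probability gives the usual closed-form inversion.)
δ = d·√(n/2) ⇒ n = 2(δ/d)² = 2 × (3.971 / 1.0052)² = 31.22.
Round up to the next whole unit.

n = 32 per group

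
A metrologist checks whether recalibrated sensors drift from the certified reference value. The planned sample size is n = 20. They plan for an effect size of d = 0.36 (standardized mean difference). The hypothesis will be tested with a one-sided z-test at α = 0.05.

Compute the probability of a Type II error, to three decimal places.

Noncentrality parameter: δ = d·√n = 0.36 × √20 = 1.6100
One-sided α = 0.05 → critical value z_{0.05} = 1.645.
Power = Φ(δ − 1.645) = Φ(-0.035) = 0.4861.
Type II error: β = 1 − power = 1 − 0.4861 = 0.5139.

β ≈ 0.514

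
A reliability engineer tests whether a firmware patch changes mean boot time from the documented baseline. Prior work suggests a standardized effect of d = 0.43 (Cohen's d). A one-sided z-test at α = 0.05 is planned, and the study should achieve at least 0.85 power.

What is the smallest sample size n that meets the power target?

For power 0.85 need Φ(δ − z_{0.05}) = 0.85, so δ = z_{0.05} + z_{0.15} = 1.645 + 1.036 = 2.681.
δ = d·√n ⇒ n = (δ/d)² = (2.681 / 0.43)² = 38.88.
Rounding up, n = 39.

n = 39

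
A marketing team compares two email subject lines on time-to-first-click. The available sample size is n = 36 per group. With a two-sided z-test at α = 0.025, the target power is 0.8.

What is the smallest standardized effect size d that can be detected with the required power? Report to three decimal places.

d ≈ 0.727

Required noncentrality: δ = z_{0.0125} + z_{0.20} = 2.241 + 0.842 = 3.083.
(The second rejection-region term Φ(−δ − z_{α/2}) is negligible and dropped.)
δ = d·√(n/2) ⇒ d = δ/√(n/2) = 3.083/√(36/2) = 0.7267.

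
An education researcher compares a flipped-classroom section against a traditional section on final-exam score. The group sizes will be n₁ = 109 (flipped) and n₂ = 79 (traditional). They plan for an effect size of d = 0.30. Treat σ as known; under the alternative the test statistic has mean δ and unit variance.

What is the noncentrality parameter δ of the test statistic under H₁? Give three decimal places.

δ = d / √(1/n₁ + 1/n₂) = 0.30 / √(1/109 + 1/79) = 2.0303

δ ≈ 2.030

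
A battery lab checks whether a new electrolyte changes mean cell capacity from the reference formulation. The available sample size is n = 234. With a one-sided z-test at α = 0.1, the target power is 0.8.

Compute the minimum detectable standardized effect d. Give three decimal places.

d ≈ 0.139

Required noncentrality: δ = z_{0.1} + z_{0.20} = 1.282 + 0.842 = 2.123.
δ = d·√n ⇒ d = δ/√n = 2.123/√234 = 0.1388.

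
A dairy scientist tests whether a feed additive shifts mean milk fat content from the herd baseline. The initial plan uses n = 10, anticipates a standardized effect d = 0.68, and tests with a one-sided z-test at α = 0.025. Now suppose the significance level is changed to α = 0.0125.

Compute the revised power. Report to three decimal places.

Power ≈ 0.464

δ = d·√n = 0.68 × √10 = 2.1503 (unchanged). New critical value: z_{0.0125} = 2.241.
Revised power = P(Z > 2.241 − δ) = Φ(-0.091) = 0.4637.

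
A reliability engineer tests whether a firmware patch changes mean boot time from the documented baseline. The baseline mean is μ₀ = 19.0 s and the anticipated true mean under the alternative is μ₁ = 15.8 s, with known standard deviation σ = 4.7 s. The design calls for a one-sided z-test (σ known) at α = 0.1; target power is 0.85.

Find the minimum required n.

n = 12

Standardized effect: d = |μ₁ − μ₀| / σ = |15.8 − 19.0| / 4.7 = 0.6809
For power 0.85 need Φ(δ − z_{0.1}) = 0.85, so δ = z_{0.1} + z_{0.15} = 1.282 + 1.036 = 2.318.
δ = d·√n ⇒ n = (δ/d)² = (2.318 / 0.6809)² = 11.59.
Round up to the next whole unit.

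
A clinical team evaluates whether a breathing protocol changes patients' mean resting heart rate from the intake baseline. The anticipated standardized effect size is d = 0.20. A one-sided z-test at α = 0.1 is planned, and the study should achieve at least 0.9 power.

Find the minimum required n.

For power 0.9 need Φ(δ − z_{0.1}) = 0.9, so δ = z_{0.1} + z_{0.10} = 1.282 + 1.282 = 2.563.
δ = d·√n ⇒ n = (δ/d)² = (2.563 / 0.20)² = 164.24.
Round up to the next whole unit.

n = 165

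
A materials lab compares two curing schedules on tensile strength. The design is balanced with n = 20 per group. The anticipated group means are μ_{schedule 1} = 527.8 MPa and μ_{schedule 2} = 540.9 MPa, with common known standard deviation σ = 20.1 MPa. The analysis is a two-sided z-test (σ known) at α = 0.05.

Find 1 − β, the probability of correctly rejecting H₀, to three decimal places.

Standardized effect: d = |μ_{schedule 1} − μ_{schedule 2}| / σ = |527.8 − 540.9| / 20.1 = 0.6517
Noncentrality parameter: δ = d·√(n/2) = 0.6517 × √(20/2) = 2.0610
Two-sided α = 0.05 → critical value z_{0.025} = 1.960.
Power = Φ(δ − 1.960) + Φ(−δ − 1.960) = Φ(0.101) + Φ(-4.021) = 0.5402 + 0.0000 = 0.5403.

Power ≈ 0.540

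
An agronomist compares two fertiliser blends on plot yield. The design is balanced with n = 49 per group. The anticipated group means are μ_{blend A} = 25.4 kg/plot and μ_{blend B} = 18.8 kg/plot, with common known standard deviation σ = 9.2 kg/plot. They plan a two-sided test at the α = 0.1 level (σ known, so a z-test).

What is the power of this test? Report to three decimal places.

Standardized effect: d = |μ_{blend A} − μ_{blend B}| / σ = |25.4 − 18.8| / 9.2 = 0.7174
Noncentrality parameter: δ = d·√(n/2) = 0.7174 × √(49/2) = 3.5509
Critical value for a two-sided test at α = 0.1: z_{α/2} = 1.645.
Power = Φ(δ − 1.645) + Φ(−δ − 1.645) = Φ(1.906) + Φ(-5.196) = 0.9717 + 0.0000 = 0.9717.

Power ≈ 0.972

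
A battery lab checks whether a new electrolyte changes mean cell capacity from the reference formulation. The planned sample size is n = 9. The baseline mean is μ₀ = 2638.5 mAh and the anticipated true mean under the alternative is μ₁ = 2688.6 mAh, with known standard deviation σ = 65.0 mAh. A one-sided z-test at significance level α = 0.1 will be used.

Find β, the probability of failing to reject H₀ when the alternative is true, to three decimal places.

Standardized effect: d = |μ₁ − μ₀| / σ = |2688.6 − 2638.5| / 65.0 = 0.7708
Noncentrality parameter: δ = d·√n = 0.7708 × √9 = 2.3123
Critical value for a one-sided test at α = 0.1: z_α = 1.282.
Power = Φ(δ − 1.282) = Φ(1.031) = 0.8487.
Type II error: β = 1 − power = 1 − 0.8487 = 0.1513.

β ≈ 0.151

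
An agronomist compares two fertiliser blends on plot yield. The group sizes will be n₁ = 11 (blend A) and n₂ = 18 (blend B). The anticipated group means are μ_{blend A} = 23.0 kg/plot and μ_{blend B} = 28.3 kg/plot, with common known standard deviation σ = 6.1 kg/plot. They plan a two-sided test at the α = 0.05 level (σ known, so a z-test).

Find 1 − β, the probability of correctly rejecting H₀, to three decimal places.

Standardized effect: d = |μ_{blend A} − μ_{blend B}| / σ = |23.0 − 28.3| / 6.1 = 0.8689
Noncentrality parameter: δ = d / √(1/n₁ + 1/n₂) = 0.8689 / √(1/11 + 1/18) = 2.2703
Critical value for a two-sided test at α = 0.05: z_{α/2} = 1.960.
Power = Φ(δ − 1.960) + Φ(−δ − 1.960) = Φ(0.310) + Φ(-4.230) = 0.6218 + 0.0000 = 0.6219.

Power ≈ 0.622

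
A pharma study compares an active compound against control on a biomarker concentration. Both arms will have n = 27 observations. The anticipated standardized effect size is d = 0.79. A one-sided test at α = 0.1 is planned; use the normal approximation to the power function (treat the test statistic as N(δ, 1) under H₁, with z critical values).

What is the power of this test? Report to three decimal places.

Power ≈ 0.948

Noncentrality parameter: δ = d·√(n/2) = 0.79 × √(27/2) = 2.9026
Critical value for a one-sided test at α = 0.1: z_α = 1.282.
Power = Φ(δ − 1.282) = Φ(1.621) = 0.9475.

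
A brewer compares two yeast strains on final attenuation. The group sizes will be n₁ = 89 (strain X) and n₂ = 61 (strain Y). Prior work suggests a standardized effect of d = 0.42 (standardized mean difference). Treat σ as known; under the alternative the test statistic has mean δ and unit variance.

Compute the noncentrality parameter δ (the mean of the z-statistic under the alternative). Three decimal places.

The noncentrality parameter scales effect size by the design's sample-size factor: δ = d / √(1/n₁ + 1/n₂) = 0.42 / √(1/89 + 1/61) = 2.5268

δ ≈ 2.527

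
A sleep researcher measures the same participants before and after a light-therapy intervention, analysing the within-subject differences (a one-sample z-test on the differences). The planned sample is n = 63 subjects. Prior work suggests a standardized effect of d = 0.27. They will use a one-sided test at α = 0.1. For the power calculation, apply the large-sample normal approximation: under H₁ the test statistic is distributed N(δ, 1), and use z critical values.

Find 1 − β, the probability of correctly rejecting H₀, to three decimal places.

Noncentrality parameter: δ = d·√n = 0.27 × √63 = 2.1431
One-sided α = 0.1 → critical value z_{0.1} = 1.282.
Power = P(Z > 1.282 − δ) = Φ(0.862) = 0.8055.

Power ≈ 0.806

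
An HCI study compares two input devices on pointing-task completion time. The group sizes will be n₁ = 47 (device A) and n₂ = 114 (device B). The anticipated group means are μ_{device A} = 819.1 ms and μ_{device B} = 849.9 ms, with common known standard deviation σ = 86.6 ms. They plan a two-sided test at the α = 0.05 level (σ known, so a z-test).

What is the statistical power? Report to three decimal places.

Power ≈ 0.537

Standardized effect: d = |μ_{device A} − μ_{device B}| / σ = |819.1 − 849.9| / 86.6 = 0.3557
Noncentrality parameter: δ = d / √(1/n₁ + 1/n₂) = 0.3557 / √(1/47 + 1/114) = 2.0517
Two-sided α = 0.05 → critical value z_{0.025} = 1.960.
Power = Φ(δ − 1.960) + Φ(−δ − 1.960) = Φ(0.092) + Φ(-4.012) = 0.5366 + 0.0000 = 0.5366.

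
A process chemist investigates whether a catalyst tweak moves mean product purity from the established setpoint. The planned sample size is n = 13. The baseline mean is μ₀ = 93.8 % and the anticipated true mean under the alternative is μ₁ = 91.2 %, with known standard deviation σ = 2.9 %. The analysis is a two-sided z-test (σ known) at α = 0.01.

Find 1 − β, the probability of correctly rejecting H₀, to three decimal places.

Power ≈ 0.744

Standardized effect: d = |μ₁ − μ₀| / σ = |91.2 − 93.8| / 2.9 = 0.8966
Noncentrality parameter: λ = d·√n = 0.8966 × √13 = 3.2326
Two-sided α = 0.01 → critical value z_{0.005} = 2.576.
Power = Φ(λ − 2.576) + Φ(−λ − 2.576) = Φ(0.657) + Φ(-5.808) = 0.7443 + 0.0000 = 0.7443.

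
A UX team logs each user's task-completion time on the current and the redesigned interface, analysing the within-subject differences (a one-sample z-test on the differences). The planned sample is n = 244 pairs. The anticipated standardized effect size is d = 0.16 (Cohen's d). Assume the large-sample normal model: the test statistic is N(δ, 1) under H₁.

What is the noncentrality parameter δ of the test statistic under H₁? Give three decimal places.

δ ≈ 2.499

δ = d·√n = 0.16 × √244 = 2.4993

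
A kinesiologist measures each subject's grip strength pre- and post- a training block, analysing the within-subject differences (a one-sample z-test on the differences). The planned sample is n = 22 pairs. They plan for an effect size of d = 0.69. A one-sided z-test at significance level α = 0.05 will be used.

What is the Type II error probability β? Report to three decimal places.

Noncentrality parameter: δ = d·√n = 0.69 × √22 = 3.2364
One-sided α = 0.05 → critical value z_{0.05} = 1.645.
Power = P(Z > 1.645 − δ) = Φ(1.592) = 0.9443.
Type II error: β = 1 − power = 1 − 0.9443 = 0.0557.

β ≈ 0.056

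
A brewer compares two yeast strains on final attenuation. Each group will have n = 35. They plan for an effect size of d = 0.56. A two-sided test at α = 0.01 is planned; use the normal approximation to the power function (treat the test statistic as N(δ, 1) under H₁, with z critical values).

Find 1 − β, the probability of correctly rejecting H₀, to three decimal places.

Noncentrality parameter: δ = d·√(n/2) = 0.56 × √(35/2) = 2.3426
Critical value for a two-sided test at α = 0.01: z_{α/2} = 2.576.
Power = Φ(δ − 2.576) + Φ(−δ − 2.576) = Φ(-0.233) + Φ(-4.918) = 0.4078 + 0.0000 = 0.4078.

Power ≈ 0.408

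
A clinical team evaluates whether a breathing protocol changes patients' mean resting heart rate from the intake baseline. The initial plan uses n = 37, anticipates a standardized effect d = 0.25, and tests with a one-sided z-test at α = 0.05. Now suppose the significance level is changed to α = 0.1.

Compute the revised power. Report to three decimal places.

δ = d·√n = 0.25 × √37 = 1.5207 (unchanged). New critical value: z_{0.1} = 1.282.
Revised power = Φ(δ − 1.282) = Φ(0.239) = 0.5945.

Power ≈ 0.595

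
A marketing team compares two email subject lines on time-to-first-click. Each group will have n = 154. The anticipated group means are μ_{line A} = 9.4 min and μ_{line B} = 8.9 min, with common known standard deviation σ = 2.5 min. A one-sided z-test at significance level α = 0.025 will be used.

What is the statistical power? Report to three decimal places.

Standardized effect: d = |μ_{line A} − μ_{line B}| / σ = |9.4 − 8.9| / 2.5 = 0.2000
Noncentrality parameter: δ = d·√(n/2) = 0.2000 × √(154/2) = 1.7550
Critical value for a one-sided test at α = 0.025: z_α = 1.960.
Power = Φ(δ − 1.960) = Φ(-0.205) = 0.4188.

Power ≈ 0.419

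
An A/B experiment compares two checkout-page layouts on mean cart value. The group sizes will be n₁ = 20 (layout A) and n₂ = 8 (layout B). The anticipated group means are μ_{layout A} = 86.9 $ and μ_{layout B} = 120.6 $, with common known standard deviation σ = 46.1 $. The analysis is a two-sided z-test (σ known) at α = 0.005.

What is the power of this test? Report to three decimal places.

Power ≈ 0.145

Standardized effect: d = |μ_{layout A} − μ_{layout B}| / σ = |86.9 − 120.6| / 46.1 = 0.7310
Noncentrality parameter: δ = d / √(1/n₁ + 1/n₂) = 0.7310 / √(1/20 + 1/8) = 1.7475
Two-sided α = 0.005 → critical value z_{0.0025} = 2.807.
Power = Φ(δ − 2.807) + Φ(−δ − 2.807) = Φ(-1.060) + Φ(-4.555) = 0.1447 + 0.0000 = 0.1447.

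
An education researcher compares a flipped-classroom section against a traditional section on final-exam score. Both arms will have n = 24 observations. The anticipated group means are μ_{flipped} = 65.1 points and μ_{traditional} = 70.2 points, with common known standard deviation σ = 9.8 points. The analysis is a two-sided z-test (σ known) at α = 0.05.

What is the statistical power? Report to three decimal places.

Power ≈ 0.438

Standardized effect: d = |μ_{flipped} − μ_{traditional}| / σ = |65.1 − 70.2| / 9.8 = 0.5204
Noncentrality parameter: δ = d·√(n/2) = 0.5204 × √(24/2) = 1.8027
Two-sided α = 0.05 → critical value z_{0.025} = 1.960.
Power = Φ(δ − 1.960) + Φ(−δ − 1.960) = Φ(-0.157) + Φ(-3.763) = 0.4375 + 0.0001 = 0.4376.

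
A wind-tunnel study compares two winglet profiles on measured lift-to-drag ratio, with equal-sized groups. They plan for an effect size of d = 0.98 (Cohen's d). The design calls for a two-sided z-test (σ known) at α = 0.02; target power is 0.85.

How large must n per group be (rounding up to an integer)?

For power 0.85 need Φ(δ − z_{0.01}) = 0.85, so δ = z_{0.01} + z_{0.15} = 2.326 + 1.036 = 3.363.
(The Φ(−δ − z_{α/2}) term is vanishingly small for δ > 0 and is dropped in the standard sample-size formula.)
δ = d·√(n/2) ⇒ n = 2(δ/d)² = 2 × (3.363 / 0.98)² = 23.55.
Round up to the next whole unit.

n = 24 per group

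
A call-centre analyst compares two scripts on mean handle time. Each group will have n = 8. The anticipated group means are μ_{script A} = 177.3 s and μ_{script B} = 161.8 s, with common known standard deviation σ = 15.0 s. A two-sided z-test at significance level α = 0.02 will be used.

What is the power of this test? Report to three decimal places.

Power ≈ 0.398

Standardized effect: d = |μ_{script A} − μ_{script B}| / σ = |177.3 − 161.8| / 15.0 = 1.0333
Noncentrality parameter: δ = d·√(n/2) = 1.0333 × √(8/2) = 2.0667
Two-sided α = 0.02 → critical value z_{0.01} = 2.326.
Power = Φ(δ − 2.326) + Φ(−δ − 2.326) = Φ(-0.260) + Φ(-4.393) = 0.3976 + 0.0000 = 0.3976.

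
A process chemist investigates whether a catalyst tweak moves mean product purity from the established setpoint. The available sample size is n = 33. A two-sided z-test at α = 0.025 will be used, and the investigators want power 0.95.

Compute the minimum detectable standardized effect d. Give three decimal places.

Required noncentrality: δ = z_{0.0125} + z_{0.05} = 2.241 + 1.645 = 3.886.
(Lower-tail contribution to power is negligible for δ > 0.)
δ = d·√n ⇒ d = δ/√n = 3.886/√33 = 0.6765.

d ≈ 0.677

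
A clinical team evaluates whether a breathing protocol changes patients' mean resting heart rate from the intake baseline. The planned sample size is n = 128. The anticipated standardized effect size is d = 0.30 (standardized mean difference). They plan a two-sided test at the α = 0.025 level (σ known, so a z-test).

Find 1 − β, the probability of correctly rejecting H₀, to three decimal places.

Noncentrality parameter: δ = d·√n = 0.30 × √128 = 3.3941
Critical value for a two-sided test at α = 0.025: z_{α/2} = 2.241.
Power = Φ(δ − 2.241) + Φ(−δ − 2.241) = Φ(1.153) + Φ(-5.636) = 0.8755 + 0.0000 = 0.8755.

Power ≈ 0.875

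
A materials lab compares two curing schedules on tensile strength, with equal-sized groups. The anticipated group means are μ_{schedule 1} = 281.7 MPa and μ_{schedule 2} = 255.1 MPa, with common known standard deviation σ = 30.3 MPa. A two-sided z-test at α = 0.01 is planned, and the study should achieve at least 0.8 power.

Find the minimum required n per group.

Standardized effect: d = |μ_{schedule 1} − μ_{schedule 2}| / σ = |281.7 − 255.1| / 30.3 = 0.8779
For power 0.8 need Φ(δ − z_{0.005}) = 0.8, so δ = z_{0.005} + z_{0.20} = 2.576 + 0.842 = 3.417.
(For δ > 0 the lower-tail rejection region contributes negligibly to power, so the one-term inversion is standard.)
δ = d·√(n/2) ⇒ n = 2(δ/d)² = 2 × (3.417 / 0.8779)² = 30.31.
Round up to the next whole unit.

n = 31 per group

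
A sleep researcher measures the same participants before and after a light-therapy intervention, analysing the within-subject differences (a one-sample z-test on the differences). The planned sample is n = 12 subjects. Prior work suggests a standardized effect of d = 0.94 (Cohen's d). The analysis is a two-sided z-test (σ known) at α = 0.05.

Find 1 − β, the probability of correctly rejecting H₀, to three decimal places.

Noncentrality parameter: δ = d·√n = 0.94 × √12 = 3.2563
Two-sided α = 0.05 → critical value z_{0.025} = 1.960.
Power = Φ(δ − 1.960) + Φ(−δ − 1.960) = Φ(1.296) + Φ(-5.216) = 0.9026 + 0.0000 = 0.9026.

Power ≈ 0.903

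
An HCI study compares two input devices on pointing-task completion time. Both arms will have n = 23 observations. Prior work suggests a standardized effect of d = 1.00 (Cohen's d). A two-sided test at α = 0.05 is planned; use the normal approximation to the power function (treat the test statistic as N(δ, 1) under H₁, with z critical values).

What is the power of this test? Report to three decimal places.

Noncentrality parameter: δ = d·√(n/2) = 1.00 × √(23/2) = 3.3912
Two-sided α = 0.05 → critical value z_{0.025} = 1.960.
Power = Φ(δ − 1.960) + Φ(−δ − 1.960) = Φ(1.431) + Φ(-5.351) = 0.9238 + 0.0000 = 0.9238.

Power ≈ 0.924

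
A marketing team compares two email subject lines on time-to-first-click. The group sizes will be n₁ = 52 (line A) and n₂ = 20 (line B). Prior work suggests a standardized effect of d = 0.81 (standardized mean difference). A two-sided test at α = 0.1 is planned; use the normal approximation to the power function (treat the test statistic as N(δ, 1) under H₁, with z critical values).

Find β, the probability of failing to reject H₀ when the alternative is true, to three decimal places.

Noncentrality parameter: δ = d / √(1/n₁ + 1/n₂) = 0.81 / √(1/52 + 1/20) = 3.0785
Critical value for a two-sided test at α = 0.1: z_{α/2} = 1.645.
Power = Φ(δ − 1.645) + Φ(−δ − 1.645) = Φ(1.434) + Φ(-4.723) = 0.9242 + 0.0000 = 0.9242.
Type II error: β = 1 − power = 1 − 0.9242 = 0.0758.

β ≈ 0.076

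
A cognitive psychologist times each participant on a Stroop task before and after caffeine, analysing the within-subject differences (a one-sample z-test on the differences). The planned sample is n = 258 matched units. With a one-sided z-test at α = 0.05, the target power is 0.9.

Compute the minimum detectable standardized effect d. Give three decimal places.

d ≈ 0.182

Need Φ(δ − 1.645) = 0.9, so δ = 1.645 + 1.282 = 2.926.
δ = d·√n ⇒ d = δ/√n = 2.926/√258 = 0.1822.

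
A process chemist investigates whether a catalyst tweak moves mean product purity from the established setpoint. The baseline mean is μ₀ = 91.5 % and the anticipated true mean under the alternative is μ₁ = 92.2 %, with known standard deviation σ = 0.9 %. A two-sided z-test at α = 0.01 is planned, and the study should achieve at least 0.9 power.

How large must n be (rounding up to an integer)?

Standardized effect: d = |μ₁ − μ₀| / σ = |92.2 − 91.5| / 0.9 = 0.7778
Set Φ(δ − 2.576) = 0.9; then δ − 2.576 = Φ⁻¹(0.9) = 1.282, giving δ = 3.857.
(Ignoring the negligible lower-tail rejection probability gives the usual closed-form inversion.)
δ = d·√n ⇒ n = (δ/d)² = (3.857 / 0.7778)² = 24.60.
Rounding up, n = 25.

n = 25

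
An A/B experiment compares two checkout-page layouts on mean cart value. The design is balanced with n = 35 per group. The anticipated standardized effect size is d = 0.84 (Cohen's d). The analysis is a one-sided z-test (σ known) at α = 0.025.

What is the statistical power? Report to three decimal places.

Noncentrality parameter: δ = d·√(n/2) = 0.84 × √(35/2) = 3.5140
One-sided α = 0.025 → critical value z_{0.025} = 1.960.
Power = Φ(δ − 1.960) = Φ(1.554) = 0.9399.

Power ≈ 0.940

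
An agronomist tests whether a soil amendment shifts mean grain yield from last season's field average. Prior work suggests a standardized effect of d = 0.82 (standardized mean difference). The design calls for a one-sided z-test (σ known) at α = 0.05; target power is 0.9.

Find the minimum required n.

For power 0.9 need Φ(δ − z_{0.05}) = 0.9, so δ = z_{0.05} + z_{0.10} = 1.645 + 1.282 = 2.926.
δ = d·√n ⇒ n = (δ/d)² = (2.926 / 0.82)² = 12.74.
Round up to the next whole unit.

n = 13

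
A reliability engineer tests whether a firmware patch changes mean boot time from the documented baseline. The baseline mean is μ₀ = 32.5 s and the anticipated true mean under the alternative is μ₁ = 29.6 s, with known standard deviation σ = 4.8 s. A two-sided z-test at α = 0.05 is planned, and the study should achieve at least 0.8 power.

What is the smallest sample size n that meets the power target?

n = 22

Standardized effect: d = |μ₁ − μ₀| / σ = |29.6 − 32.5| / 4.8 = 0.6042
For power 0.8 need Φ(δ − z_{0.025}) = 0.8, so δ = z_{0.025} + z_{0.20} = 1.960 + 0.842 = 2.802.
(For δ > 0 the lower-tail rejection region contributes negligibly to power, so the one-term inversion is standard.)
δ = d·√n ⇒ n = (δ/d)² = (2.802 / 0.6042)² = 21.50.
Round up to the next whole unit.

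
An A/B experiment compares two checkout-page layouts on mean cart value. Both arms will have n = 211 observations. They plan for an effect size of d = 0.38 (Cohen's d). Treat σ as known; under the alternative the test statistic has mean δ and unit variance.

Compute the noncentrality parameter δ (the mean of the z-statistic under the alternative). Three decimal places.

δ ≈ 3.903

The noncentrality parameter scales effect size by the design's sample-size factor: δ = d·√(n/2) = 0.38 × √(211/2) = 3.9031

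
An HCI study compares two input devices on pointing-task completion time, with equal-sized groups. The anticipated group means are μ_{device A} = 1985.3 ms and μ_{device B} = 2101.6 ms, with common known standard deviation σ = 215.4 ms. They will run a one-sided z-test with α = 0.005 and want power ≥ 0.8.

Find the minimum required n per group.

Standardized effect: d = |μ_{device A} − μ_{device B}| / σ = |1985.3 − 2101.6| / 215.4 = 0.5399
Set Φ(δ − 2.576) = 0.8; then δ − 2.576 = Φ⁻¹(0.8) = 0.842, giving δ = 3.417.
δ = d·√(n/2) ⇒ n = 2(δ/d)² = 2 × (3.417 / 0.5399)² = 80.12.
Rounding up, n = 81 per group.

n = 81 per group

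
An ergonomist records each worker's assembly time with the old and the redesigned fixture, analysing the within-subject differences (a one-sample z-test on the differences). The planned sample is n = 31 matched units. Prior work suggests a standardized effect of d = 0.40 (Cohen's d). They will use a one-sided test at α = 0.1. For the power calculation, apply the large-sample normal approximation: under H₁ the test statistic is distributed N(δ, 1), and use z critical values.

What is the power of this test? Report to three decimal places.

Noncentrality parameter: δ = d·√n = 0.40 × √31 = 2.2271
One-sided α = 0.1 → critical value z_{0.1} = 1.282.
Power = P(Z > 1.282 − δ) = Φ(0.946) = 0.8278.

Power ≈ 0.828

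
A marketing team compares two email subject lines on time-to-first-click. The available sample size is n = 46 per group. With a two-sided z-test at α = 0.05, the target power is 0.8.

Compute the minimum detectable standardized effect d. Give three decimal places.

d ≈ 0.584

Required noncentrality: δ = z_{0.025} + z_{0.20} = 1.960 + 0.842 = 2.802.
(Lower-tail contribution to power is negligible for δ > 0.)
δ = d·√(n/2) ⇒ d = δ/√(n/2) = 2.802/√(46/2) = 0.5842.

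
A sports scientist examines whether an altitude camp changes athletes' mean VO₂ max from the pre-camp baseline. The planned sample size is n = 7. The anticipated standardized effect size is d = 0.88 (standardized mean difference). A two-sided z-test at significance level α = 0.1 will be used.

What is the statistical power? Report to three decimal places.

Noncentrality parameter: δ = d·√n = 0.88 × √7 = 2.3283
Critical value for a two-sided test at α = 0.1: z_{α/2} = 1.645.
Power = Φ(δ − 1.645) + Φ(−δ − 1.645) = Φ(0.683) + Φ(-3.973) = 0.7528 + 0.0000 = 0.7529.

Power ≈ 0.753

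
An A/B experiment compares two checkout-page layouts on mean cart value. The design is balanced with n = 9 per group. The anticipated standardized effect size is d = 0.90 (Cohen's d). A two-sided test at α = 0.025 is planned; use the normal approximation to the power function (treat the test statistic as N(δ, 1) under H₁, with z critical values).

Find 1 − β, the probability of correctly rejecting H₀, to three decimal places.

Noncentrality parameter: δ = d·√(n/2) = 0.90 × √(9/2) = 1.9092
Two-sided α = 0.025 → critical value z_{0.0125} = 2.241.
Power = Φ(δ − 2.241) + Φ(−δ − 2.241) = Φ(-0.332) + Φ(-4.151) = 0.3699 + 0.0000 = 0.3699.

Power ≈ 0.370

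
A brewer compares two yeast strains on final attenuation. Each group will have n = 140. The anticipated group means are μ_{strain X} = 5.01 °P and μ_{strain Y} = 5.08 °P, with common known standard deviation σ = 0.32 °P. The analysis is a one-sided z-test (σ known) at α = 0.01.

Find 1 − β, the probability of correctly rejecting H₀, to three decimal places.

Power ≈ 0.310

Standardized effect: d = |μ_{strain X} − μ_{strain Y}| / σ = |5.01 − 5.08| / 0.32 = 0.2188
Noncentrality parameter: δ = d·√(n/2) = 0.2188 × √(140/2) = 1.8302
Critical value for a one-sided test at α = 0.01: z_α = 2.326.
Power = P(Z > 2.326 − δ) = Φ(-0.496) = 0.3099.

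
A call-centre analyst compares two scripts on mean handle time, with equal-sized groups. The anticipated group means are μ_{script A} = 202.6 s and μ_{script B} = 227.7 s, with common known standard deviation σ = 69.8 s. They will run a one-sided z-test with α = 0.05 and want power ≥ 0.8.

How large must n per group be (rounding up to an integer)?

n = 96 per group

Standardized effect: d = |μ_{script A} − μ_{script B}| / σ = |202.6 − 227.7| / 69.8 = 0.3596
Set Φ(δ − 1.645) = 0.8; then δ − 1.645 = Φ⁻¹(0.8) = 0.842, giving δ = 2.486.
δ = d·√(n/2) ⇒ n = 2(δ/d)² = 2 × (2.486 / 0.3596)² = 95.62.
Rounding up, n = 96 per group.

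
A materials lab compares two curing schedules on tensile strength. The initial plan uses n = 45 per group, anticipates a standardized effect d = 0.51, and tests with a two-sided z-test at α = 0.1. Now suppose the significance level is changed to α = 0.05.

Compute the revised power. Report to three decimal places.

δ = d·√(n/2) = 0.51 × √(45/2) = 2.4191 (unchanged). New critical value: z_{0.025} = 1.960.
Revised power = Φ(δ − 1.960) + Φ(−δ − 1.960) = Φ(0.459) + Φ(-4.379) = 0.6769 + 0.0000 = 0.6770.

Power ≈ 0.677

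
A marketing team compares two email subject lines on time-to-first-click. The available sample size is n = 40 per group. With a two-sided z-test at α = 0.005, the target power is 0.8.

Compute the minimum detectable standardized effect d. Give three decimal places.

d ≈ 0.816

Required noncentrality: δ = z_{0.0025} + z_{0.20} = 2.807 + 0.842 = 3.649.
(The second rejection-region term Φ(−δ − z_{α/2}) is negligible and dropped.)
δ = d·√(n/2) ⇒ d = δ/√(n/2) = 3.649/√(40/2) = 0.8159.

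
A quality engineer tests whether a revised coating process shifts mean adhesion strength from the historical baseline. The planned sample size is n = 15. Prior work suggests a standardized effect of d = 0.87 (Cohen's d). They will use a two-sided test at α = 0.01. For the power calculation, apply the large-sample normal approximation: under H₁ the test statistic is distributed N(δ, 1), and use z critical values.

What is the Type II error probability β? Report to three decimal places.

β ≈ 0.214

Noncentrality parameter: δ = d·√n = 0.87 × √15 = 3.3695
Two-sided α = 0.01 → critical value z_{0.005} = 2.576.
Power = Φ(δ − 2.576) + Φ(−δ − 2.576) = Φ(0.794) + Φ(-5.945) = 0.7863 + 0.0000 = 0.7863.
Type II error: β = 1 − power = 1 − 0.7863 = 0.2137.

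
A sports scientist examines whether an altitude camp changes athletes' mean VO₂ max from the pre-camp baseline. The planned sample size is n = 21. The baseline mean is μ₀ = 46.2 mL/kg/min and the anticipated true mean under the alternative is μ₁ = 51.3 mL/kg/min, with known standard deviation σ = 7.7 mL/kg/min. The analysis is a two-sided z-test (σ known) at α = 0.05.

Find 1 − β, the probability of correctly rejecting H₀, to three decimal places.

Standardized effect: d = |μ₁ − μ₀| / σ = |51.3 − 46.2| / 7.7 = 0.6623
Noncentrality parameter: δ = d·√n = 0.6623 × √21 = 3.0352
Critical value for a two-sided test at α = 0.05: z_{α/2} = 1.960.
Power = Φ(δ − 1.960) + Φ(−δ − 1.960) = Φ(1.075) + Φ(-4.995) = 0.8589 + 0.0000 = 0.8589.

Power ≈ 0.859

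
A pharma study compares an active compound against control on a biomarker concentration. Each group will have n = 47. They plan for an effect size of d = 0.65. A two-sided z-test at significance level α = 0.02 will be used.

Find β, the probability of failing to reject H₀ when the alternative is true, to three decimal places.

β ≈ 0.205

Noncentrality parameter: δ = d·√(n/2) = 0.65 × √(47/2) = 3.1510
Two-sided α = 0.02 → critical value z_{0.01} = 2.326.
Power = Φ(δ − 2.326) + Φ(−δ − 2.326) = Φ(0.825) + Φ(-5.477) = 0.7952 + 0.0000 = 0.7952.
Type II error: β = 1 − power = 1 − 0.7952 = 0.2048.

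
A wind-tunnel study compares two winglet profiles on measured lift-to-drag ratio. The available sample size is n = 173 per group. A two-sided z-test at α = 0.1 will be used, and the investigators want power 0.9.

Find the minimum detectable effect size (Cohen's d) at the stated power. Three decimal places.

Required noncentrality: δ = z_{0.05} + z_{0.10} = 1.645 + 1.282 = 2.926.
(The second rejection-region term Φ(−δ − z_{α/2}) is negligible and dropped.)
δ = d·√(n/2) ⇒ d = δ/√(n/2) = 2.926/√(173/2) = 0.3146.

d ≈ 0.315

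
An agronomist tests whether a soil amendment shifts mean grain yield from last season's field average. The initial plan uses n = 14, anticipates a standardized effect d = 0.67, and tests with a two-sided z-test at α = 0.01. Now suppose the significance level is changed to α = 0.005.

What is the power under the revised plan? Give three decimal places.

δ = d·√n = 0.67 × √14 = 2.5069 (unchanged). New critical value: z_{0.0025} = 2.807.
Revised power = Φ(δ − 2.807) + Φ(−δ − 2.807) = Φ(-0.300) + Φ(-5.314) = 0.3820 + 0.0000 = 0.3820.

Power ≈ 0.382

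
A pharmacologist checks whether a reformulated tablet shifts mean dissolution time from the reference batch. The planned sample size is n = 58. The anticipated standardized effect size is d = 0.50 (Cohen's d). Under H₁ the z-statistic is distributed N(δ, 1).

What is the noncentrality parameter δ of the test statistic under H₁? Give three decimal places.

δ ≈ 3.808

The noncentrality parameter scales effect size by the design's sample-size factor: δ = d·√n = 0.50 × √58 = 3.8079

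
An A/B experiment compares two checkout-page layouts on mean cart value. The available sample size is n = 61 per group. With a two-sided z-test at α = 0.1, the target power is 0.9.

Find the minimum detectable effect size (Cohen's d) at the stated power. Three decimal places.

Need Φ(δ − 1.645) = 0.9, so δ = 1.645 + 1.282 = 2.926.
(Lower-tail contribution to power is negligible for δ > 0.)
δ = d·√(n/2) ⇒ d = δ/√(n/2) = 2.926/√(61/2) = 0.5299.

d ≈ 0.530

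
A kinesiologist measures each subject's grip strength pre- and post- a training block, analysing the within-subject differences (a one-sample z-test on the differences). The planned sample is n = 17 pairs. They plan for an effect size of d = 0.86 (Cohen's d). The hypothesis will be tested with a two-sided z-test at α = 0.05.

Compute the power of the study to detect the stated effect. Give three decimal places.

Power ≈ 0.944

Noncentrality parameter: δ = d·√n = 0.86 × √17 = 3.5459
Two-sided α = 0.05 → critical value z_{0.025} = 1.960.
Power = Φ(δ − 1.960) + Φ(−δ − 1.960) = Φ(1.586) + Φ(-5.506) = 0.9436 + 0.0000 = 0.9436.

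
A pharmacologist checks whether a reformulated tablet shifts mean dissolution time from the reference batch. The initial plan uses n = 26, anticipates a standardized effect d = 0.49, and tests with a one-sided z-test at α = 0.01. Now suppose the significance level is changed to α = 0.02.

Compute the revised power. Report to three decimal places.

δ = d·√n = 0.49 × √26 = 2.4985 (unchanged). New critical value: z_{0.02} = 2.054.
Revised power = Φ(δ − 2.054) = Φ(0.445) = 0.6718.

Power ≈ 0.672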